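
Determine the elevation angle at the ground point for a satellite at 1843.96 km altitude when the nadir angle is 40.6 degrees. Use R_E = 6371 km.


r = R_E + alt = 8214.9600 km
Law of sines in the satellite / Earth-center / ground-point triangle:
  sin(nadir)/R_E = sin(90 + el)/r  =>  cos(el) = (r/R_E)*sin(nadir)
cos(el) = (8214.9600 / 6371.0000) * sin(40.6 deg) = 0.8391279
el = arccos(0.8391279) = 32.9519 deg
(Earth-central angle = 90 - nadir - el = 16.4481 deg)

32.9519 degrees


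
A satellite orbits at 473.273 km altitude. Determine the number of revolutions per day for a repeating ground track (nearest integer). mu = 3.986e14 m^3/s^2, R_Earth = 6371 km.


r = 6.844273e+06 m
T = 2*pi*sqrt(r^3/mu) = 5635.1075 s = 93.9185 min
revs/day = 1440 / 93.9185 = 15.3324
Rounded: 15 revolutions per day

15 revolutions per day


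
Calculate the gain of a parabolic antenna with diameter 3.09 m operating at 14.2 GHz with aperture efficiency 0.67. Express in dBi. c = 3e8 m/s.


lambda = c/f = 3e8 / 1.42e+10 = 0.02112676 m
G = eta*(pi*D/lambda)^2 = 0.67*(pi*3.09/0.02112676)^2
G = 141457.4048 (linear)
G = 10*log10(141457.4048) = 51.5063 dBi

51.5063 dBi


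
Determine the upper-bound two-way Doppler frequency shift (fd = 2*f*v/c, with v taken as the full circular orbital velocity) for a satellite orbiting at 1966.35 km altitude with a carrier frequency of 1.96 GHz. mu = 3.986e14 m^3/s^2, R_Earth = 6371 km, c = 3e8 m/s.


r = 8.33735e+06 m
v = sqrt(mu/r) = 6914.4021 m/s (worst-case radial velocity)
f = 1.96 GHz = 1.96e+09 Hz
fd = 2*f*v/c = 2*1.96e+09*6914.4021/3.0e+08
fd = 90348.1871 Hz

90348.1871 Hz


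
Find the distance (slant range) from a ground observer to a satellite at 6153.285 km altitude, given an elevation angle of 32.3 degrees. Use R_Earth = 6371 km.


h = 6153.285 km, el = 32.3 deg
d = -R_E*sin(el) + sqrt((R_E*sin(el))^2 + 2*R_E*h + h^2)
d = -6371.0000*sin(0.5637413) + sqrt((6371.0000*0.5343523)^2 + 2*6371.0000*6153.285 + 6153.285^2)
d = 7903.0605 km

7903.0605 km


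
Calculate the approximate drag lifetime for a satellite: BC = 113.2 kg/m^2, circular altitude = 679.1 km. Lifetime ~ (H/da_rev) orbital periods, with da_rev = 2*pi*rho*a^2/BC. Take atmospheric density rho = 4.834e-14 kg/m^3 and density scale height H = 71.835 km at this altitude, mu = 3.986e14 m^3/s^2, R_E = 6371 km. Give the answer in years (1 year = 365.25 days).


a = R_E + alt = 7050.1000 km = 7.0501e+06 m
da_rev = 2*pi*rho*a^2/BC = 2*pi*4.834e-14*(7.0501e+06)^2/113.2 = 0.133361552 m per revolution
N = H/da_rev = 71835.0000 m / 0.133361552 m = 538648.4993 revolutions
P = 2*pi*sqrt(a^3/mu) = 5891.2050 s
lifetime = N*P = 538648.4993 * 5891.2050 = 3.1732887e+09 s = 36727.8790 days
years = 36727.8790 / 365.25 = 100.5555 years

100.5555 years


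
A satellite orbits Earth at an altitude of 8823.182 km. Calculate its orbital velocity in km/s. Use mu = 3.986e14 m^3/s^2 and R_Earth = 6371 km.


r = R_E + alt = 6371.0 + 8823.182 = 15194.1820 km = 1.5194182e+07 m
v = sqrt(mu/r) = sqrt(3.986e14 / 1.5194182e+07) = 5121.8869 m/s = 5.1219 km/s

5.1219 km/s


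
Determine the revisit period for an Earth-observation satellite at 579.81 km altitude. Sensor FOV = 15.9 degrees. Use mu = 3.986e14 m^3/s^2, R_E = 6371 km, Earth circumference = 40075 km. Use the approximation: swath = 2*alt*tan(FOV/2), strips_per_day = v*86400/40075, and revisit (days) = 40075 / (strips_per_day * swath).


swath = 2*579.81*tan(0.1387537) = 161.9421 km
v = sqrt(mu/r) = 7572.7033 m/s = 7.5727 km/s
strips/day = v*86400/40075 = 7.5727*86400/40075 = 16.3264
coverage/day = strips * swath = 16.3264 * 161.9421 = 2643.9366 km
revisit = 40075 / 2643.9366 = 15.1573 days

15.1573 days


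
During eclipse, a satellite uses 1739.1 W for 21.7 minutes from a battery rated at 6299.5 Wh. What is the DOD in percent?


E_used = P * t / 60 = 1739.1 * 21.7 / 60 = 628.9745 Wh
DOD = E_used / E_total * 100 = 628.9745 / 6299.5 * 100
DOD = 9.9845 %

9.9845 %


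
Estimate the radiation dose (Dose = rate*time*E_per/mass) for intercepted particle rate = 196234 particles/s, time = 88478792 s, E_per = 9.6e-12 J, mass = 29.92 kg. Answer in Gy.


Total energy deposited = rate * time * E_per
  = 196234 * 88478792 * 9.6e-12 = 166.6805 J
Dose = E_total / mass = 166.6805 / 29.92
Dose = 5.5709 Gy

5.5709 Gy


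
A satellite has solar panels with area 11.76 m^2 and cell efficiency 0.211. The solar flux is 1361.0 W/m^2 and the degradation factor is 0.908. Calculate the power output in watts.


P = area * eta * S * degradation
P = 11.76 * 0.211 * 1361.0 * 0.908
P = 3066.4349 W

3066.4349 W


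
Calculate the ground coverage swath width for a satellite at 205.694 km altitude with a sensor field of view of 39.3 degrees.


FOV = 39.3 deg = 0.6859144 rad
swath = 2 * alt * tan(FOV/2) = 2 * 205.694 * tan(0.3429572)
swath = 2 * 205.694 * 0.3570676
swath = 146.8933 km

146.8933 km


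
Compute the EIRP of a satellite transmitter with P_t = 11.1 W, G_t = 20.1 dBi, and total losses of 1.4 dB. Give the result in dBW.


Pt = 11.1 W = 10.4532 dBW
EIRP = Pt_dBW + Gt - losses = 10.4532 + 20.1 - 1.4 = 29.1532 dBW

29.1532 dBW


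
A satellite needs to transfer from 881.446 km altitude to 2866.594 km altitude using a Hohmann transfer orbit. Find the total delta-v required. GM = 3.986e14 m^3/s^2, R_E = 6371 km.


r1 = 7252.4460 km = 7.252446e+06 m
r2 = 9237.5940 km = 9.237594e+06 m
dv1 = sqrt(mu/r1)*(sqrt(2*r2/(r1+r2)) - 1) = 433.5612 m/s
dv2 = sqrt(mu/r2)*(1 - sqrt(2*r1/(r1+r2))) = 408.0693 m/s
total dv = |dv1| + |dv2| = 433.5612 + 408.0693 = 841.6306 m/s = 0.8416306 km/s

0.8416 km/s


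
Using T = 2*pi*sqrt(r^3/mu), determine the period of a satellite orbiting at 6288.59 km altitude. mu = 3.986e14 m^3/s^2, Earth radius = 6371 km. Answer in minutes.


r = 12659.5900 km = 1.265959e+07 m
T = 2*pi*sqrt(r^3/mu) = 2*pi*sqrt(2.028892e+21 / 3.986e14)
T = 14175.5749 s = 236.2596 min

236.2596 minutes


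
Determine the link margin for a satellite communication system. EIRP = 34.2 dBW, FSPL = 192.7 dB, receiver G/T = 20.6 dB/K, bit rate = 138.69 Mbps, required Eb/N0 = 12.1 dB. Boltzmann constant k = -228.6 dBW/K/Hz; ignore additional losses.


C/N0 = EIRP - FSPL + G/T - k = 34.2 - 192.7 + 20.6 - (-228.6)
C/N0 = 90.7000 dB-Hz
R_b = 138.69 Mbps = 1.3869e+08 bps -> 10*log10(R_b) = 81.4205 dB-Hz
Eb/N0 = C/N0 - 10*log10(R_b) = 90.7000 - 81.4205 = 9.2795 dB
Margin = Eb/N0 - Eb/N0_req = 9.2795 - 12.1 = -2.8205 dB (negative margin: link does not close)

-2.8205 dB


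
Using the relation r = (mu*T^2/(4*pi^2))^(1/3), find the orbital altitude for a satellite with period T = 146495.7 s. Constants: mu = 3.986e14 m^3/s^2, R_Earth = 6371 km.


T = 146495.7 s
r = (mu*T^2/(4*pi^2))^(1/3) = (3.986e14 * 146495.7^2 / (4*pi^2))^(1/3)
r = 6.0063288e+07 m = 60063.2882 km
alt = r - R_E = 60063.2882 - 6371 = 53692.2882 km

53692.2882 km


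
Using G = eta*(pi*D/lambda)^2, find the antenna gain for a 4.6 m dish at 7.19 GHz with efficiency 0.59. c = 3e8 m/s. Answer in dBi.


lambda = c/f = 3e8 / 7.19e+09 = 0.04172462 m
G = eta*(pi*D/lambda)^2 = 0.59*(pi*4.6/0.04172462)^2
G = 70775.4585 (linear)
G = 10*log10(70775.4585) = 48.4988 dBi

48.4988 dBi


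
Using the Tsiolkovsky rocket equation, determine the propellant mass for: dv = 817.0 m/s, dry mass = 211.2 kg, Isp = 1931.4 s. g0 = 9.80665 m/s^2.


ve = Isp * g0 = 1931.4 * 9.80665 = 18940.563810 m/s
mass ratio = exp(dv/ve) = exp(817.0/18940.563810) = 1.04407877
m_prop = m_dry * (mr - 1) = 211.2 * (1.04407877 - 1)
m_prop = 9.3094 kg

9.3094 kg


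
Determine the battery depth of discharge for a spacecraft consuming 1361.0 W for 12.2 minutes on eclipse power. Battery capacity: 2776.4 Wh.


E_used = P * t / 60 = 1361.0 * 12.2 / 60 = 276.7367 Wh
DOD = E_used / E_total * 100 = 276.7367 / 2776.4 * 100
DOD = 9.9675 %

9.9675 %


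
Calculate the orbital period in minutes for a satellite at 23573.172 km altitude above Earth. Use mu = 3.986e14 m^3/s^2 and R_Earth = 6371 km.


r = 29944.1720 km = 2.9944172e+07 m
T = 2*pi*sqrt(r^3/mu) = 2*pi*sqrt(2.6849545e+22 / 3.986e14)
T = 51567.9283 s = 859.4655 min

859.4655 minutes


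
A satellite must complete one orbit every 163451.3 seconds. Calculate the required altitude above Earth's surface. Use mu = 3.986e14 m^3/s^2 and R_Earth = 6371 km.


T = 163451.3 s
r = (mu*T^2/(4*pi^2))^(1/3) = (3.986e14 * 163451.3^2 / (4*pi^2))^(1/3)
r = 6.4612732e+07 m = 64612.7321 km
alt = r - R_E = 64612.7321 - 6371 = 58241.7321 km

58241.7321 km


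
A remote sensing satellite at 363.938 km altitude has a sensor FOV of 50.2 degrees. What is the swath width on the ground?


FOV = 50.2 deg = 0.8761553 rad
swath = 2 * alt * tan(FOV/2) = 2 * 363.938 * tan(0.4380776)
swath = 2 * 363.938 * 0.4684342
swath = 340.9620 km

340.9620 km


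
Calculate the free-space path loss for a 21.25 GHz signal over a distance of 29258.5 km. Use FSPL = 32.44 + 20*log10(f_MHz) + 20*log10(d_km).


f = 21.25 GHz = 21250.0000 MHz
d = 29258.5 km
FSPL = 32.44 + 20*log10(21250.0000) + 20*log10(29258.5)
FSPL = 32.44 + 86.5472 + 89.3250
FSPL = 208.3122 dB

208.3122 dB


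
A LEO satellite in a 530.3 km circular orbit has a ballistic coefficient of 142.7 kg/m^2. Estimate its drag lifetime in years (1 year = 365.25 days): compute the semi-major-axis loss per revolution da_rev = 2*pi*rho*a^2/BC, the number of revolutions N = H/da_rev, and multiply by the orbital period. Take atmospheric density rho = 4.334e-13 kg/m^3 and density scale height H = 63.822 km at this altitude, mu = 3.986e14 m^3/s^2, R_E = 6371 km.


a = R_E + alt = 6901.3000 km = 6.9013e+06 m
da_rev = 2*pi*rho*a^2/BC = 2*pi*4.334e-13*(6.9013e+06)^2/142.7 = 0.908880144 m per revolution
N = H/da_rev = 63822.0000 m / 0.908880144 m = 70220.4801 revolutions
P = 2*pi*sqrt(a^3/mu) = 5705.6822 s
lifetime = N*P = 70220.4801 * 5705.6822 = 4.0065575e+08 s = 4637.2193 days
years = 4637.2193 / 365.25 = 12.6960 years

12.6960 years


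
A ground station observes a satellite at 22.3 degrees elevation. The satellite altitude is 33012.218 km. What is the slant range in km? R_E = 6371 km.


h = 33012.218 km, el = 22.3 deg
d = -R_E*sin(el) + sqrt((R_E*sin(el))^2 + 2*R_E*h + h^2)
d = -6371.0000*sin(0.3892084) + sqrt((6371.0000*0.3794562)^2 + 2*6371.0000*33012.218 + 33012.218^2)
d = 36522.0867 km

36522.0867 km


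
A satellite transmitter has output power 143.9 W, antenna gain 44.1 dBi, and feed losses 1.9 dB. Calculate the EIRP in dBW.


Pt = 143.9 W = 21.5806 dBW
EIRP = Pt_dBW + Gt - losses = 21.5806 + 44.1 - 1.9 = 63.7806 dBW

63.7806 dBW


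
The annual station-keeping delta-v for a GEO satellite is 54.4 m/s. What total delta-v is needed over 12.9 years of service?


dV = rate * years = 54.4 * 12.9
dV = 701.7600 m/s

701.7600 m/s


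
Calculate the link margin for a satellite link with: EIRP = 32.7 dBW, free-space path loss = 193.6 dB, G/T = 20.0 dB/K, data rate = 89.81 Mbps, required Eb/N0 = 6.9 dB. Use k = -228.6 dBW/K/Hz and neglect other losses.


C/N0 = EIRP - FSPL + G/T - k = 32.7 - 193.6 + 20.0 - (-228.6)
C/N0 = 87.7000 dB-Hz
R_b = 89.81 Mbps = 8.981e+07 bps -> 10*log10(R_b) = 79.5332 dB-Hz
Eb/N0 = C/N0 - 10*log10(R_b) = 87.7000 - 79.5332 = 8.1668 dB
Margin = Eb/N0 - Eb/N0_req = 8.1668 - 6.9 = 1.2668 dB (link closes)

1.2668 dB


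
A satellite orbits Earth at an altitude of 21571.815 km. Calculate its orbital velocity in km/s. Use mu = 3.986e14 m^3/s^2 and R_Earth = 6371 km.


r = R_E + alt = 6371.0 + 21571.815 = 27942.8150 km = 2.7942815e+07 m
v = sqrt(mu/r) = sqrt(3.986e14 / 2.7942815e+07) = 3776.8833 m/s = 3.7769 km/s

3.7769 km/s


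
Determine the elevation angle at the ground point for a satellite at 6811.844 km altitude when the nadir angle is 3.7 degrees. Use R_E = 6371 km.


r = R_E + alt = 13182.8440 km
Law of sines in the satellite / Earth-center / ground-point triangle:
  sin(nadir)/R_E = sin(90 + el)/r  =>  cos(el) = (r/R_E)*sin(nadir)
cos(el) = (13182.8440 / 6371.0000) * sin(3.7 deg) = 0.13353
el = arccos(0.13353) = 82.3264 deg
(Earth-central angle = 90 - nadir - el = 3.9736 deg)

82.3264 degrees


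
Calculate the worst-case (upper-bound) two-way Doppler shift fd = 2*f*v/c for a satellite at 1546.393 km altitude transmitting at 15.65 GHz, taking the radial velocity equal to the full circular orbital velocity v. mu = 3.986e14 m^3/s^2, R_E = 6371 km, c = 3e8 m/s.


r = 7.917393e+06 m
v = sqrt(mu/r) = 7095.4108 m/s (worst-case radial velocity)
f = 15.65 GHz = 1.565e+10 Hz
fd = 2*f*v/c = 2*1.565e+10*7095.4108/3.0e+08
fd = 740287.8620 Hz

740287.8620 Hz


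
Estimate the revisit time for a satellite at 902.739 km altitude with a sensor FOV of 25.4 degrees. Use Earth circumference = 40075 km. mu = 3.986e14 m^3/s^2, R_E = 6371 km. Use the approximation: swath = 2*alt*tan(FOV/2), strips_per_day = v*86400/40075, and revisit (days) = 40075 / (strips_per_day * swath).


swath = 2*902.739*tan(0.2216568) = 406.8820 km
v = sqrt(mu/r) = 7402.6939 m/s = 7.4027 km/s
strips/day = v*86400/40075 = 7.4027*86400/40075 = 15.9599
coverage/day = strips * swath = 15.9599 * 406.8820 = 6493.7942 km
revisit = 40075 / 6493.7942 = 6.1713 days

6.1713 days


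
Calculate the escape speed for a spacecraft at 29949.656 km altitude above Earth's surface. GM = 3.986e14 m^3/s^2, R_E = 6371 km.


r = 6371.0 + 29949.656 = 36320.6560 km = 3.6320656e+07 m
v_esc = sqrt(2*mu/r) = sqrt(2*3.986e14 / 3.6320656e+07)
v_esc = 4684.9699 m/s = 4.6850 km/s

4.6850 km/s


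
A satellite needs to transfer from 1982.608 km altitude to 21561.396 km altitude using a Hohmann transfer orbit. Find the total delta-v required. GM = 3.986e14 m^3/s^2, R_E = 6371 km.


r1 = 8353.6080 km = 8.353608e+06 m
r2 = 27932.3960 km = 2.7932396e+07 m
dv1 = sqrt(mu/r1)*(sqrt(2*r2/(r1+r2)) - 1) = 1663.3223 m/s
dv2 = sqrt(mu/r2)*(1 - sqrt(2*r1/(r1+r2))) = 1214.3019 m/s
total dv = |dv1| + |dv2| = 1663.3223 + 1214.3019 = 2877.6242 m/s = 2.8776 km/s

2.8776 km/s


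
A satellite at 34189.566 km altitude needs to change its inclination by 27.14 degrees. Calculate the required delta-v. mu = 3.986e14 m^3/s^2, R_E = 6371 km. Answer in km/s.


r = 40560.5660 km = 4.0560566e+07 m
V = sqrt(mu/r) = 3134.8491 m/s
di = 27.14 deg = 0.4736824 rad
dV = 2*V*sin(di/2) = 2*3134.8491*sin(0.2368412)
dV = 1471.0791 m/s = 1.4711 km/s

1.4711 km/s


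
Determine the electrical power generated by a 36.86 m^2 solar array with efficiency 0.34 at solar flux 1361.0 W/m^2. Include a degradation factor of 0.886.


P = area * eta * S * degradation
P = 36.86 * 0.34 * 1361.0 * 0.886
P = 15112.1444 W

15112.1444 W


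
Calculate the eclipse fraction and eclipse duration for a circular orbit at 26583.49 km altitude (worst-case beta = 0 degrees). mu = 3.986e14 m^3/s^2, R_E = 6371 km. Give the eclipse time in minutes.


r = 32954.4900 km
T = 992.2746 min
Eclipse fraction = arcsin(R_E/r)/pi = arcsin(6371.0000/32954.4900)/pi
= arcsin(0.1933272)/pi = 0.06192789
Eclipse duration = 0.06192789 * 992.2746 = 61.4495 min

61.4495 minutes


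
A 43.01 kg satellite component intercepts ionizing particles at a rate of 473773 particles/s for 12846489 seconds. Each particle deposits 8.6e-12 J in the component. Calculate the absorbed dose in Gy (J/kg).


Total energy deposited = rate * time * E_per
  = 473773 * 12846489 * 8.6e-12 = 52.3423 J
Dose = E_total / mass = 52.3423 / 43.01
Dose = 1.2170 Gy

1.2170 Gy


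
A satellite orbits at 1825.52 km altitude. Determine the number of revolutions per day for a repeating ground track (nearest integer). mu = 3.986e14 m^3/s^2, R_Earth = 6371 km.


r = 8.19652e+06 m
T = 2*pi*sqrt(r^3/mu) = 7385.0846 s = 123.0847 min
revs/day = 1440 / 123.0847 = 11.6993
Rounded: 12 revolutions per day

12 revolutions per day


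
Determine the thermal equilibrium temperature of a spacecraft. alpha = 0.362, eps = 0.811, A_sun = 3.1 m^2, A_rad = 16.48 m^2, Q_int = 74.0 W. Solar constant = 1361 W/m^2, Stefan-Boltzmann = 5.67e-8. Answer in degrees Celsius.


Numerator = alpha*S*A_sun + Q_int = 0.362*1361*3.1 + 74.0 = 1601.3142 W
Denominator = eps*sigma*A_rad = 0.811*5.67e-8*16.48 = 7.5781138e-07 W/K^4
T^4 = 2.1130775e+09 K^4
T = 214.4020 K = -58.7480 C

-58.7480 degrees Celsius


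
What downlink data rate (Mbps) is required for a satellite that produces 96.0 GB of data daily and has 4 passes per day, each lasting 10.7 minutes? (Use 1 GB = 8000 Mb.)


total contact time = 4 * 10.7 * 60 = 2568.0000 s
data = 96.0 GB = 768000.0000 Mb
rate = 768000.0000 / 2568.0000 = 299.0654 Mbps

299.0654 Mbps


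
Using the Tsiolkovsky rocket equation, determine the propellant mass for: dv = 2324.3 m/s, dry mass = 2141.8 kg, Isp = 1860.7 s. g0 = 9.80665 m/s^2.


ve = Isp * g0 = 1860.7 * 9.80665 = 18247.233655 m/s
mass ratio = exp(dv/ve) = exp(2324.3/18247.233655) = 1.13584653
m_prop = m_dry * (mr - 1) = 2141.8 * (1.13584653 - 1)
m_prop = 290.9561 kg

290.9561 kg


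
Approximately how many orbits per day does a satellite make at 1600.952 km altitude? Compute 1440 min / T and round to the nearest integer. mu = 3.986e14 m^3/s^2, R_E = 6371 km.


r = 7.971952e+06 m
T = 2*pi*sqrt(r^3/mu) = 7083.6686 s = 118.0611 min
revs/day = 1440 / 118.0611 = 12.1971
Rounded: 12 revolutions per day

12 revolutions per day


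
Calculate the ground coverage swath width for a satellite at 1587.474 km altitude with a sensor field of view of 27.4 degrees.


FOV = 27.4 deg = 0.4782202 rad
swath = 2 * alt * tan(FOV/2) = 2 * 1587.474 * tan(0.2391101)
swath = 2 * 1587.474 * 0.2437737
swath = 773.9689 km

773.9689 km


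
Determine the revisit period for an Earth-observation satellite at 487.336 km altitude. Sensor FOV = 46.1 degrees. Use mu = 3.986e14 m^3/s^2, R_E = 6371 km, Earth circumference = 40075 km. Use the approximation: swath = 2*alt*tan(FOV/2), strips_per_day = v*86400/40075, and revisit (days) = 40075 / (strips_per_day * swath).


swath = 2*487.336*tan(0.4022984) = 414.7279 km
v = sqrt(mu/r) = 7623.5854 m/s = 7.6236 km/s
strips/day = v*86400/40075 = 7.6236*86400/40075 = 16.4361
coverage/day = strips * swath = 16.4361 * 414.7279 = 6816.5204 km
revisit = 40075 / 6816.5204 = 5.8791 days

5.8791 days


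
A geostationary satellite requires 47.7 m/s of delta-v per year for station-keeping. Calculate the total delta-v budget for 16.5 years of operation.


dV = rate * years = 47.7 * 16.5
dV = 787.0500 m/s

787.0500 m/s


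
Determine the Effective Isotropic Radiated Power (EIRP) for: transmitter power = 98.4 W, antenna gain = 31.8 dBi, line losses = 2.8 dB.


Pt = 98.4 W = 19.9300 dBW
EIRP = Pt_dBW + Gt - losses = 19.9300 + 31.8 - 2.8 = 48.9300 dBW

48.9300 dBW


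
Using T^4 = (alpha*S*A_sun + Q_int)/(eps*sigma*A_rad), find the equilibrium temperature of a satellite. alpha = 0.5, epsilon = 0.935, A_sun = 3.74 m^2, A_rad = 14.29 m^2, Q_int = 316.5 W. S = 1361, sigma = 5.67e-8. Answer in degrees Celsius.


Numerator = alpha*S*A_sun + Q_int = 0.5*1361*3.74 + 316.5 = 2861.5700 W
Denominator = eps*sigma*A_rad = 0.935*5.67e-8*14.29 = 7.575772e-07 W/K^4
T^4 = 3.7772652e+09 K^4
T = 247.9102 K = -25.2398 C

-25.2398 degrees Celsius


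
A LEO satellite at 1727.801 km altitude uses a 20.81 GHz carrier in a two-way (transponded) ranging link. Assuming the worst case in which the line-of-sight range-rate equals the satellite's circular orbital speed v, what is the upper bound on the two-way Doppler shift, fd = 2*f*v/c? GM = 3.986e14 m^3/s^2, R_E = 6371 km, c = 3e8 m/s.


r = 8.098801e+06 m
v = sqrt(mu/r) = 7015.4944 m/s (worst-case radial velocity)
f = 20.81 GHz = 2.081e+10 Hz
fd = 2*f*v/c = 2*2.081e+10*7015.4944/3.0e+08
fd = 973282.9253 Hz

973282.9253 Hz


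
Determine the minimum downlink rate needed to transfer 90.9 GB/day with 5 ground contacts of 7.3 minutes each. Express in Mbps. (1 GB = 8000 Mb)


total contact time = 5 * 7.3 * 60 = 2190.0000 s
data = 90.9 GB = 727200.0000 Mb
rate = 727200.0000 / 2190.0000 = 332.0548 Mbps

332.0548 Mbps


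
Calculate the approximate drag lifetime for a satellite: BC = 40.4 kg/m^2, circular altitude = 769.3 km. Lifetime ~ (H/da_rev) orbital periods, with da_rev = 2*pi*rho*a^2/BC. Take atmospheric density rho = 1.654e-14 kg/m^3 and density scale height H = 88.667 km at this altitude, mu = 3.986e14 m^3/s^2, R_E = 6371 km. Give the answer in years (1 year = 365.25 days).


a = R_E + alt = 7140.3000 km = 7.1403e+06 m
da_rev = 2*pi*rho*a^2/BC = 2*pi*1.654e-14*(7.1403e+06)^2/40.4 = 0.131149587 m per revolution
N = H/da_rev = 88667.0000 m / 0.131149587 m = 676075.3288 revolutions
P = 2*pi*sqrt(a^3/mu) = 6004.6253 s
lifetime = N*P = 676075.3288 * 6004.6253 = 4.059579e+09 s = 46985.8681 days
years = 46985.8681 / 365.25 = 128.6403 years

128.6403 years


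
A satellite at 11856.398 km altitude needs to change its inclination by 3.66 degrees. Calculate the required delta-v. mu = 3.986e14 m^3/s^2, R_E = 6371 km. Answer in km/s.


r = 18227.3980 km = 1.8227398e+07 m
V = sqrt(mu/r) = 4676.3425 m/s
di = 3.66 deg = 0.06387905 rad
dV = 2*V*sin(di/2) = 2*4676.3425*sin(0.03193953)
dV = 298.6695 m/s = 0.2986695 km/s

0.2987 km/s


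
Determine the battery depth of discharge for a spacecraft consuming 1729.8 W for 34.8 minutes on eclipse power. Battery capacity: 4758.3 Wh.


E_used = P * t / 60 = 1729.8 * 34.8 / 60 = 1003.2840 Wh
DOD = E_used / E_total * 100 = 1003.2840 / 4758.3 * 100
DOD = 21.0849 %

21.0849 %


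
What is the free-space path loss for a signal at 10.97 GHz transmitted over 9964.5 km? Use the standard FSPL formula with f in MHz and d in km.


f = 10.97 GHz = 10970.0000 MHz
d = 9964.5 km
FSPL = 32.44 + 20*log10(10970.0000) + 20*log10(9964.5)
FSPL = 32.44 + 80.8041 + 79.9691
FSPL = 193.2132 dB

193.2132 dB


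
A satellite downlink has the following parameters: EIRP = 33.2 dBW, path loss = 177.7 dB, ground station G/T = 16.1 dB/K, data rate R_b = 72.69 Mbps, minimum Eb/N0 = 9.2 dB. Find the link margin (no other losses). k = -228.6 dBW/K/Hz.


C/N0 = EIRP - FSPL + G/T - k = 33.2 - 177.7 + 16.1 - (-228.6)
C/N0 = 100.2000 dB-Hz
R_b = 72.69 Mbps = 7.269e+07 bps -> 10*log10(R_b) = 78.6147 dB-Hz
Eb/N0 = C/N0 - 10*log10(R_b) = 100.2000 - 78.6147 = 21.5853 dB
Margin = Eb/N0 - Eb/N0_req = 21.5853 - 9.2 = 12.3853 dB (link closes)

12.3853 dB


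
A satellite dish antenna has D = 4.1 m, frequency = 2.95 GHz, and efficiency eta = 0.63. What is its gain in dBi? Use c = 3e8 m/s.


lambda = c/f = 3e8 / 2.95e+09 = 0.1016949 m
G = eta*(pi*D/lambda)^2 = 0.63*(pi*4.1/0.1016949)^2
G = 10106.7036 (linear)
G = 10*log10(10106.7036) = 40.0461 dBi

40.0461 dBi


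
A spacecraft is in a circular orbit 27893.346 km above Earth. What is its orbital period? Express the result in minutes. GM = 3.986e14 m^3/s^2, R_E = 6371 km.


r = 34264.3460 km = 3.4264346e+07 m
T = 2*pi*sqrt(r^3/mu) = 2*pi*sqrt(4.0227898e+22 / 3.986e14)
T = 63121.1484 s = 1052.0191 min

1052.0191 minutes


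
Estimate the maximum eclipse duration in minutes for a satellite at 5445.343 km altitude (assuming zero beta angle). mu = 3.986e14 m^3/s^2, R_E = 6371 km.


r = 11816.3430 km
T = 213.0515 min
Eclipse fraction = arcsin(R_E/r)/pi = arcsin(6371.0000/11816.3430)/pi
= arcsin(0.5391685)/pi = 0.1812614
Eclipse duration = 0.1812614 * 213.0515 = 38.6180 min

38.6180 minutes


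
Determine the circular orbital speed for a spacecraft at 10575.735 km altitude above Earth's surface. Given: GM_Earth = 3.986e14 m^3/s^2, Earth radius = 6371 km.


r = R_E + alt = 6371.0 + 10575.735 = 16946.7350 km = 1.6946735e+07 m
v = sqrt(mu/r) = sqrt(3.986e14 / 1.6946735e+07) = 4849.8201 m/s = 4.8498 km/s

4.8498 km/s


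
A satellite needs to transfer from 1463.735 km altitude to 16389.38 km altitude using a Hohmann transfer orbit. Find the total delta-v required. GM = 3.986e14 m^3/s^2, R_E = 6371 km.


r1 = 7834.7350 km = 7.834735e+06 m
r2 = 22760.3800 km = 2.276038e+07 m
dv1 = sqrt(mu/r1)*(sqrt(2*r2/(r1+r2)) - 1) = 1567.5778 m/s
dv2 = sqrt(mu/r2)*(1 - sqrt(2*r1/(r1+r2))) = 1189.9564 m/s
total dv = |dv1| + |dv2| = 1567.5778 + 1189.9564 = 2757.5342 m/s = 2.7575 km/s

2.7575 km/s


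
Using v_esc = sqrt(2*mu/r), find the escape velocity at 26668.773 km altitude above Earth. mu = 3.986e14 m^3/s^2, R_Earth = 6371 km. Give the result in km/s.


r = 6371.0 + 26668.773 = 33039.7730 km = 3.3039773e+07 m
v_esc = sqrt(2*mu/r) = sqrt(2*3.986e14 / 3.3039773e+07)
v_esc = 4912.0765 m/s = 4.9121 km/s

4.9121 km/s


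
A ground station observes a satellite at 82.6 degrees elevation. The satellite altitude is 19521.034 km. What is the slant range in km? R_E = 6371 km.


h = 19521.034 km, el = 82.6 deg
d = -R_E*sin(el) + sqrt((R_E*sin(el))^2 + 2*R_E*h + h^2)
d = -6371.0000*sin(1.4416) + sqrt((6371.0000*0.9916712)^2 + 2*6371.0000*19521.034 + 19521.034^2)
d = 19561.0914 km

19561.0914 km


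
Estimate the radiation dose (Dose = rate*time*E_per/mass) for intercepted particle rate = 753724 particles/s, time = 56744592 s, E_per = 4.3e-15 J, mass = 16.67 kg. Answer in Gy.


Total energy deposited = rate * time * E_per
  = 753724 * 56744592 * 4.3e-15 = 0.18391 J
Dose = E_total / mass = 0.18391 / 16.67
Dose = 0.01103239 Gy

0.0110 Gy


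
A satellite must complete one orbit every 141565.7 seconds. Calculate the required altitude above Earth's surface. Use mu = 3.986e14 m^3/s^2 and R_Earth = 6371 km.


T = 141565.7 s
r = (mu*T^2/(4*pi^2))^(1/3) = (3.986e14 * 141565.7^2 / (4*pi^2))^(1/3)
r = 5.870808e+07 m = 58708.0803 km
alt = r - R_E = 58708.0803 - 6371 = 52337.0803 km

52337.0803 km


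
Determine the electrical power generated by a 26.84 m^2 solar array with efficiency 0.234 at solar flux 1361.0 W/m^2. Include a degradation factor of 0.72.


P = area * eta * S * degradation
P = 26.84 * 0.234 * 1361.0 * 0.72
P = 6154.4464 W

6154.4464 W


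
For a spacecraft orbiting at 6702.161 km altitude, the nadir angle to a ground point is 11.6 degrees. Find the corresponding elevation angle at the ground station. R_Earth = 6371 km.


r = R_E + alt = 13073.1610 km
Law of sines in the satellite / Earth-center / ground-point triangle:
  sin(nadir)/R_E = sin(90 + el)/r  =>  cos(el) = (r/R_E)*sin(nadir)
cos(el) = (13073.1610 / 6371.0000) * sin(11.6 deg) = 0.4126078
el = arccos(0.4126078) = 65.6312 deg
(Earth-central angle = 90 - nadir - el = 12.7688 deg)

65.6312 degrees


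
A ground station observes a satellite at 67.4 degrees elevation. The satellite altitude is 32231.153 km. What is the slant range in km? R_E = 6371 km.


h = 32231.153 km, el = 67.4 deg
d = -R_E*sin(el) + sqrt((R_E*sin(el))^2 + 2*R_E*h + h^2)
d = -6371.0000*sin(1.1764) + sqrt((6371.0000*0.9232102)^2 + 2*6371.0000*32231.153 + 32231.153^2)
d = 32642.6592 km

32642.6592 km


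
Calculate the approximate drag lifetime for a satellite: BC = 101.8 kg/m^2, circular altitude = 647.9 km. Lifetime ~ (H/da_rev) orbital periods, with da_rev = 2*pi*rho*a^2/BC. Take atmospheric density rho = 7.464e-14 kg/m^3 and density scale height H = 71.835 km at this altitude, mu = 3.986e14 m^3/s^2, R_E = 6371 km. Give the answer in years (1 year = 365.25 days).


a = R_E + alt = 7018.9000 km = 7.0189e+06 m
da_rev = 2*pi*rho*a^2/BC = 2*pi*7.464e-14*(7.0189e+06)^2/101.8 = 0.226956085 m per revolution
N = H/da_rev = 71835.0000 m / 0.226956085 m = 316514.9771 revolutions
P = 2*pi*sqrt(a^3/mu) = 5852.1413 s
lifetime = N*P = 316514.9771 * 5852.1413 = 1.8522904e+09 s = 21438.5459 days
years = 21438.5459 / 365.25 = 58.6955 years

58.6955 years


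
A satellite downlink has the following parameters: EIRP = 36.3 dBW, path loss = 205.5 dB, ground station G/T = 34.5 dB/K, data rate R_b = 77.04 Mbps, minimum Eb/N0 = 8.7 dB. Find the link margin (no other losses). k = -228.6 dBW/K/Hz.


C/N0 = EIRP - FSPL + G/T - k = 36.3 - 205.5 + 34.5 - (-228.6)
C/N0 = 93.9000 dB-Hz
R_b = 77.04 Mbps = 7.704e+07 bps -> 10*log10(R_b) = 78.8672 dB-Hz
Eb/N0 = C/N0 - 10*log10(R_b) = 93.9000 - 78.8672 = 15.0328 dB
Margin = Eb/N0 - Eb/N0_req = 15.0328 - 8.7 = 6.3328 dB (link closes)

6.3328 dB


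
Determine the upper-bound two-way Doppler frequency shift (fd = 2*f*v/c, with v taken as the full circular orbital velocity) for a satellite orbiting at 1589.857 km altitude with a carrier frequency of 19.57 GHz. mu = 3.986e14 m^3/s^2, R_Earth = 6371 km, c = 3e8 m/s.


r = 7.960857e+06 m
v = sqrt(mu/r) = 7076.0149 m/s (worst-case radial velocity)
f = 19.57 GHz = 1.957e+10 Hz
fd = 2*f*v/c = 2*1.957e+10*7076.0149/3.0e+08
fd = 923184.0710 Hz

923184.0710 Hz


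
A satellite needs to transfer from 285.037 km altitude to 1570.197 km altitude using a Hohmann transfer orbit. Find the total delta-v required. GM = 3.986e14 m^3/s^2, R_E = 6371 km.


r1 = 6656.0370 km = 6.656037e+06 m
r2 = 7941.1970 km = 7.941197e+06 m
dv1 = sqrt(mu/r1)*(sqrt(2*r2/(r1+r2)) - 1) = 333.4721 m/s
dv2 = sqrt(mu/r2)*(1 - sqrt(2*r1/(r1+r2))) = 319.0607 m/s
total dv = |dv1| + |dv2| = 333.4721 + 319.0607 = 652.5327 m/s = 0.6525327 km/s

0.6525 km/s


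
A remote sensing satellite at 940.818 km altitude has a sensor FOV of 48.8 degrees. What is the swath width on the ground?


FOV = 48.8 deg = 0.8517207 rad
swath = 2 * alt * tan(FOV/2) = 2 * 940.818 * tan(0.4258603)
swath = 2 * 940.818 * 0.4536201
swath = 853.5479 km

853.5479 km


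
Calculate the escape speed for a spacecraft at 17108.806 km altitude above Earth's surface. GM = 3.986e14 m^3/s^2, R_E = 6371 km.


r = 6371.0 + 17108.806 = 23479.8060 km = 2.3479806e+07 m
v_esc = sqrt(2*mu/r) = sqrt(2*3.986e14 / 2.3479806e+07)
v_esc = 5826.8843 m/s = 5.8269 km/s

5.8269 km/s


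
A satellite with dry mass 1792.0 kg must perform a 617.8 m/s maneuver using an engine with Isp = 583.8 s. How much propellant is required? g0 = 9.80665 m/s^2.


ve = Isp * g0 = 583.8 * 9.80665 = 5725.122270 m/s
mass ratio = exp(dv/ve) = exp(617.8/5725.122270) = 1.11394789
m_prop = m_dry * (mr - 1) = 1792.0 * (1.11394789 - 1)
m_prop = 204.1946 kg

204.1946 kg


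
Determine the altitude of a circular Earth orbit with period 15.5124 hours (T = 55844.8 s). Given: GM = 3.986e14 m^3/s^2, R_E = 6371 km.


T = 55844.8 s
r = (mu*T^2/(4*pi^2))^(1/3) = (3.986e14 * 55844.8^2 / (4*pi^2))^(1/3)
r = 3.1577738e+07 m = 31577.7377 km
alt = r - R_E = 31577.7377 - 6371 = 25206.7377 km

25206.7377 km


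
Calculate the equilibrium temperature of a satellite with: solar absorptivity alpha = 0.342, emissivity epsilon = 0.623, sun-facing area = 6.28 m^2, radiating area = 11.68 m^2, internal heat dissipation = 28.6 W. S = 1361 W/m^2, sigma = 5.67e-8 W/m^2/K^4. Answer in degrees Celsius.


Numerator = alpha*S*A_sun + Q_int = 0.342*1361*6.28 + 28.6 = 2951.7014 W
Denominator = eps*sigma*A_rad = 0.623*5.67e-8*11.68 = 4.1258549e-07 W/K^4
T^4 = 7.154157e+09 K^4
T = 290.8303 K = 17.6803 C

17.6803 degrees Celsius


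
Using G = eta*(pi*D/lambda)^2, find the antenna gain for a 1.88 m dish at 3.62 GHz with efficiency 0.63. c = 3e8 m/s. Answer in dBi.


lambda = c/f = 3e8 / 3.62e+09 = 0.08287293 m
G = eta*(pi*D/lambda)^2 = 0.63*(pi*1.88/0.08287293)^2
G = 3199.8574 (linear)
G = 10*log10(3199.8574) = 35.0513 dBi

35.0513 dBi


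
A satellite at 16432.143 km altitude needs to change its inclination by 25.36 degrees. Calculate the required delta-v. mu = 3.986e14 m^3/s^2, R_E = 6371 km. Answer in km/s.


r = 22803.1430 km = 2.2803143e+07 m
V = sqrt(mu/r) = 4180.9146 m/s
di = 25.36 deg = 0.4426155 rad
dV = 2*V*sin(di/2) = 2*4180.9146*sin(0.2213077)
dV = 1835.4689 m/s = 1.8355 km/s

1.8355 km/s


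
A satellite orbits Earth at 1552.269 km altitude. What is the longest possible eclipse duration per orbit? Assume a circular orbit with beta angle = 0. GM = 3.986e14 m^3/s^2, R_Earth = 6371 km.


r = 7923.2690 km
T = 116.9813 min
Eclipse fraction = arcsin(R_E/r)/pi = arcsin(6371.0000/7923.2690)/pi
= arcsin(0.8040873)/pi = 0.2973456
Eclipse duration = 0.2973456 * 116.9813 = 34.7839 min

34.7839 minutes


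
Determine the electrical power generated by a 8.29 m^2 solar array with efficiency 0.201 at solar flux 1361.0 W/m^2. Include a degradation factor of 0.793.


P = area * eta * S * degradation
P = 8.29 * 0.201 * 1361.0 * 0.793
P = 1798.3818 W

1798.3818 W


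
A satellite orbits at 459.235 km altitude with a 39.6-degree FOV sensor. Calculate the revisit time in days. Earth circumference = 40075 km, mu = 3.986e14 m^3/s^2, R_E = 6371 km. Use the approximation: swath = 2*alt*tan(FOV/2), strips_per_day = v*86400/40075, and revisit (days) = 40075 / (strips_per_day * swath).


swath = 2*459.235*tan(0.3455752) = 330.6695 km
v = sqrt(mu/r) = 7639.2518 m/s = 7.6393 km/s
strips/day = v*86400/40075 = 7.6393*86400/40075 = 16.4699
coverage/day = strips * swath = 16.4699 * 330.6695 = 5446.0953 km
revisit = 40075 / 5446.0953 = 7.3585 days

7.3585 days


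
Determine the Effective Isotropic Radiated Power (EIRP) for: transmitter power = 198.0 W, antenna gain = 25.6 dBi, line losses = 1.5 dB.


Pt = 198.0 W = 22.9667 dBW
EIRP = Pt_dBW + Gt - losses = 22.9667 + 25.6 - 1.5 = 47.0667 dBW

47.0667 dBW


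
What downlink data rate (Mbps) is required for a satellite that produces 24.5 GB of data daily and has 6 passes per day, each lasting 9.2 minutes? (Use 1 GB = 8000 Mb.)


total contact time = 6 * 9.2 * 60 = 3312.0000 s
data = 24.5 GB = 196000.0000 Mb
rate = 196000.0000 / 3312.0000 = 59.1787 Mbps

59.1787 Mbps


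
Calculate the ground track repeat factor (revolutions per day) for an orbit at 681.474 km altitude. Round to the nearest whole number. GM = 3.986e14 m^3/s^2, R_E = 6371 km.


r = 7.052474e+06 m
T = 2*pi*sqrt(r^3/mu) = 5894.1809 s = 98.2363 min
revs/day = 1440 / 98.2363 = 14.6585
Rounded: 15 revolutions per day

15 revolutions per day


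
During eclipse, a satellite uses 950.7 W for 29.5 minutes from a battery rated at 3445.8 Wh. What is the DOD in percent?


E_used = P * t / 60 = 950.7 * 29.5 / 60 = 467.4275 Wh
DOD = E_used / E_total * 100 = 467.4275 / 3445.8 * 100
DOD = 13.5651 %

13.5651 %


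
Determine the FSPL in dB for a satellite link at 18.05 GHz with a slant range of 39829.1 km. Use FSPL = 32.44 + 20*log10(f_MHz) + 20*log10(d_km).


f = 18.05 GHz = 18050.0000 MHz
d = 39829.1 km
FSPL = 32.44 + 20*log10(18050.0000) + 20*log10(39829.1)
FSPL = 32.44 + 85.1295 + 92.0040
FSPL = 209.5736 dB

209.5736 dB


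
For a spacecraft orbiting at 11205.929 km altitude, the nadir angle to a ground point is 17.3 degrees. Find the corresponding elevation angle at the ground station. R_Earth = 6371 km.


r = R_E + alt = 17576.9290 km
Law of sines in the satellite / Earth-center / ground-point triangle:
  sin(nadir)/R_E = sin(90 + el)/r  =>  cos(el) = (r/R_E)*sin(nadir)
cos(el) = (17576.9290 / 6371.0000) * sin(17.3 deg) = 0.8204265
el = arccos(0.8204265) = 34.8725 deg
(Earth-central angle = 90 - nadir - el = 37.8275 deg)

34.8725 degrees


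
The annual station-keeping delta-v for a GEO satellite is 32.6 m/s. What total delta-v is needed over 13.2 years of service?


dV = rate * years = 32.6 * 13.2
dV = 430.3200 m/s

430.3200 m/s


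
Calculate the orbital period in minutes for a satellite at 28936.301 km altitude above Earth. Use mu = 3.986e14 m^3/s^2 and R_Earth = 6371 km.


r = 35307.3010 km = 3.5307301e+07 m
T = 2*pi*sqrt(r^3/mu) = 2*pi*sqrt(4.4014276e+22 / 3.986e14)
T = 66024.9379 s = 1100.4156 min

1100.4156 minutes


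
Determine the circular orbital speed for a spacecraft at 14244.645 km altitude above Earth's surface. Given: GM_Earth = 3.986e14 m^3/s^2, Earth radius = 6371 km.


r = R_E + alt = 6371.0 + 14244.645 = 20615.6450 km = 2.0615645e+07 m
v = sqrt(mu/r) = sqrt(3.986e14 / 2.0615645e+07) = 4397.1389 m/s = 4.3971 km/s

4.3971 km/s


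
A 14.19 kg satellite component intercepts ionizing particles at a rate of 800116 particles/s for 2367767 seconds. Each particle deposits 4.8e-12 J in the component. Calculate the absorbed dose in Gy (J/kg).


Total energy deposited = rate * time * E_per
  = 800116 * 2367767 * 4.8e-12 = 9.0935 J
Dose = E_total / mass = 9.0935 / 14.19
Dose = 0.6408417 Gy

0.6408 Gy


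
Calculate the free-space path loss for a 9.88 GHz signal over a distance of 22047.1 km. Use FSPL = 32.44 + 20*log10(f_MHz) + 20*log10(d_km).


f = 9.88 GHz = 9880.0000 MHz
d = 22047.1 km
FSPL = 32.44 + 20*log10(9880.0000) + 20*log10(22047.1)
FSPL = 32.44 + 79.8951 + 86.8670
FSPL = 199.2022 dB

199.2022 dB


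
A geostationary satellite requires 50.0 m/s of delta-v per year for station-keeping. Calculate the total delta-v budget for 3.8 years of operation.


dV = rate * years = 50.0 * 3.8
dV = 190.0000 m/s

190.0000 m/s


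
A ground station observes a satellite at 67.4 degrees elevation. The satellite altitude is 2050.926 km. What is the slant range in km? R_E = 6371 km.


h = 2050.926 km, el = 67.4 deg
d = -R_E*sin(el) + sqrt((R_E*sin(el))^2 + 2*R_E*h + h^2)
d = -6371.0000*sin(1.1764) + sqrt((6371.0000*0.9232102)^2 + 2*6371.0000*2050.926 + 2050.926^2)
d = 2176.4187 km

2176.4187 km


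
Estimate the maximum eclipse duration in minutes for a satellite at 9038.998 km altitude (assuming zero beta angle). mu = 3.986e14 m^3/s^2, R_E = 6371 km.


r = 15409.9980 km
T = 317.2954 min
Eclipse fraction = arcsin(R_E/r)/pi = arcsin(6371.0000/15409.9980)/pi
= arcsin(0.4134329)/pi = 0.1356704
Eclipse duration = 0.1356704 * 317.2954 = 43.0476 min

43.0476 minutes


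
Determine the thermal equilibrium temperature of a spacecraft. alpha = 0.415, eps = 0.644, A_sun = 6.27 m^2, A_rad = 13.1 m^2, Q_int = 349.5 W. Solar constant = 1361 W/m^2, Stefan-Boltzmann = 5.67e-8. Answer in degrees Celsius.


Numerator = alpha*S*A_sun + Q_int = 0.415*1361*6.27 + 349.5 = 3890.8900 W
Denominator = eps*sigma*A_rad = 0.644*5.67e-8*13.1 = 4.7834388e-07 W/K^4
T^4 = 8.1340856e+09 K^4
T = 300.3151 K = 27.1651 C

27.1651 degrees Celsius


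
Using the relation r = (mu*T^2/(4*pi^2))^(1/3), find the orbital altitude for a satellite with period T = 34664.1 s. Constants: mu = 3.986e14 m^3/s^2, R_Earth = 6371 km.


T = 34664.1 s
r = (mu*T^2/(4*pi^2))^(1/3) = (3.986e14 * 34664.1^2 / (4*pi^2))^(1/3)
r = 2.2978013e+07 m = 22978.0131 km
alt = r - R_E = 22978.0131 - 6371 = 16607.0131 km

16607.0131 km


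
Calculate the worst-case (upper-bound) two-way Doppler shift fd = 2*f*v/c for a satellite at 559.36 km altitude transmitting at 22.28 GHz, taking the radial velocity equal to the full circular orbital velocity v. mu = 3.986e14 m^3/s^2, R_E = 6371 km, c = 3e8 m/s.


r = 6.93036e+06 m
v = sqrt(mu/r) = 7583.8677 m/s (worst-case radial velocity)
f = 22.28 GHz = 2.228e+10 Hz
fd = 2*f*v/c = 2*2.228e+10*7583.8677/3.0e+08
fd = 1.1264572e+06 Hz

1.1265e+06 Hz


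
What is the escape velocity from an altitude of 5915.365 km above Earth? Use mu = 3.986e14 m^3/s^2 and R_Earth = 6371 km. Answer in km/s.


r = 6371.0 + 5915.365 = 12286.3650 km = 1.2286365e+07 m
v_esc = sqrt(2*mu/r) = sqrt(2*3.986e14 / 1.2286365e+07)
v_esc = 8055.1186 m/s = 8.0551 km/s

8.0551 km/s


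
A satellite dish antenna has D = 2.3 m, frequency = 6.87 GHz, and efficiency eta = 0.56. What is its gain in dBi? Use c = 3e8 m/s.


lambda = c/f = 3e8 / 6.87e+09 = 0.04366812 m
G = eta*(pi*D/lambda)^2 = 0.56*(pi*2.3/0.04366812)^2
G = 15332.5507 (linear)
G = 10*log10(15332.5507) = 41.8561 dBi

41.8561 dBi


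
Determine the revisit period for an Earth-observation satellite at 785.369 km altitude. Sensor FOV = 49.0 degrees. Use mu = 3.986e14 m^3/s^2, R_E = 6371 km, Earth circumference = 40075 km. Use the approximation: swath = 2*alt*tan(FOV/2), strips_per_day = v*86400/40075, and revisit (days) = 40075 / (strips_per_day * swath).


swath = 2*785.369*tan(0.4276057) = 715.8265 km
v = sqrt(mu/r) = 7463.1520 m/s = 7.4632 km/s
strips/day = v*86400/40075 = 7.4632*86400/40075 = 16.0902
coverage/day = strips * swath = 16.0902 * 715.8265 = 11517.8202 km
revisit = 40075 / 11517.8202 = 3.4794 days

3.4794 days


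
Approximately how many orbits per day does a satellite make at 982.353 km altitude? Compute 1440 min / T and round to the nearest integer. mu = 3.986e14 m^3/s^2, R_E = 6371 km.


r = 7.353353e+06 m
T = 2*pi*sqrt(r^3/mu) = 6275.3701 s = 104.5895 min
revs/day = 1440 / 104.5895 = 13.7681
Rounded: 14 revolutions per day

14 revolutions per day
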